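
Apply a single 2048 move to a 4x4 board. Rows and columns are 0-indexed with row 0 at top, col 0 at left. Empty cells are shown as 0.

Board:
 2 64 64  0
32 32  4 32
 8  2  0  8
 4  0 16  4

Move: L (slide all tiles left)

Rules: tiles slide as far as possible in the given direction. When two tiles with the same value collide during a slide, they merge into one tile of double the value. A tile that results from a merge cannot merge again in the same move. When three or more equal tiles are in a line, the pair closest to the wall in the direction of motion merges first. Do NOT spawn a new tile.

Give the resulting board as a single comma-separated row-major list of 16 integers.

Slide left:
row 0: [2, 64, 64, 0] -> [2, 128, 0, 0]
row 1: [32, 32, 4, 32] -> [64, 4, 32, 0]
row 2: [8, 2, 0, 8] -> [8, 2, 8, 0]
row 3: [4, 0, 16, 4] -> [4, 16, 4, 0]

Answer: 2, 128, 0, 0, 64, 4, 32, 0, 8, 2, 8, 0, 4, 16, 4, 0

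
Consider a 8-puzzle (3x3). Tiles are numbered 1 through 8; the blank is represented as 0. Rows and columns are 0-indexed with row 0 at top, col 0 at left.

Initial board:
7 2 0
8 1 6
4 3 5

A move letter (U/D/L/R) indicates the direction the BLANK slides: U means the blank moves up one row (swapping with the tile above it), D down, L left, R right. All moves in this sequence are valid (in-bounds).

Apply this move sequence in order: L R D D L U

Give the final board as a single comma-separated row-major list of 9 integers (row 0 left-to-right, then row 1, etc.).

After move 1 (L):
7 0 2
8 1 6
4 3 5

After move 2 (R):
7 2 0
8 1 6
4 3 5

After move 3 (D):
7 2 6
8 1 0
4 3 5

After move 4 (D):
7 2 6
8 1 5
4 3 0

After move 5 (L):
7 2 6
8 1 5
4 0 3

After move 6 (U):
7 2 6
8 0 5
4 1 3

Answer: 7, 2, 6, 8, 0, 5, 4, 1, 3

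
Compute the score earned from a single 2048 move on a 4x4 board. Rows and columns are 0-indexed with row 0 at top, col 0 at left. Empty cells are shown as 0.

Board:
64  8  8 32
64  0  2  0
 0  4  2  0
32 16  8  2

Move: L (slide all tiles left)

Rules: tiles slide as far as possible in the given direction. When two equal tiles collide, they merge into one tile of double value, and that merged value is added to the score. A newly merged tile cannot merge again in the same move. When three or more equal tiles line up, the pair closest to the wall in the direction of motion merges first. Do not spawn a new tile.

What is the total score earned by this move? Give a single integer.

Slide left:
row 0: [64, 8, 8, 32] -> [64, 16, 32, 0]  score +16 (running 16)
row 1: [64, 0, 2, 0] -> [64, 2, 0, 0]  score +0 (running 16)
row 2: [0, 4, 2, 0] -> [4, 2, 0, 0]  score +0 (running 16)
row 3: [32, 16, 8, 2] -> [32, 16, 8, 2]  score +0 (running 16)
Board after move:
64 16 32  0
64  2  0  0
 4  2  0  0
32 16  8  2

Answer: 16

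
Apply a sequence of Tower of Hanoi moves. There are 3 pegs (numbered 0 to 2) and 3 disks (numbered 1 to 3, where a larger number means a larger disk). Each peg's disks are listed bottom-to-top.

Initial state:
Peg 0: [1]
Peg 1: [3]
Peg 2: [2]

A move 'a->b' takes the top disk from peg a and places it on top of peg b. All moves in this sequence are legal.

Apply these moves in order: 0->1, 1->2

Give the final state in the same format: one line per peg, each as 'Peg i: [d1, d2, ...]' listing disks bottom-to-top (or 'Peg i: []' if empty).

After move 1 (0->1):
Peg 0: []
Peg 1: [3, 1]
Peg 2: [2]

After move 2 (1->2):
Peg 0: []
Peg 1: [3]
Peg 2: [2, 1]

Answer: Peg 0: []
Peg 1: [3]
Peg 2: [2, 1]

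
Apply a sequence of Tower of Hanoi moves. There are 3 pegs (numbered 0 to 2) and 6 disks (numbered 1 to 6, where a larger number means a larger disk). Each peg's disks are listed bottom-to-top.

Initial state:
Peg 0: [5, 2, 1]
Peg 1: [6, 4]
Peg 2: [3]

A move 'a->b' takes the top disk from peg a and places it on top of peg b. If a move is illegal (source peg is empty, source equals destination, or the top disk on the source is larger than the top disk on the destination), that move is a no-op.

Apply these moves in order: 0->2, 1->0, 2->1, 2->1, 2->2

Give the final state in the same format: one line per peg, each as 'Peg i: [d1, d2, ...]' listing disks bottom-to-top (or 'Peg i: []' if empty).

Answer: Peg 0: [5, 2]
Peg 1: [6, 4, 1]
Peg 2: [3]

Derivation:
After move 1 (0->2):
Peg 0: [5, 2]
Peg 1: [6, 4]
Peg 2: [3, 1]

After move 2 (1->0):
Peg 0: [5, 2]
Peg 1: [6, 4]
Peg 2: [3, 1]

After move 3 (2->1):
Peg 0: [5, 2]
Peg 1: [6, 4, 1]
Peg 2: [3]

After move 4 (2->1):
Peg 0: [5, 2]
Peg 1: [6, 4, 1]
Peg 2: [3]

After move 5 (2->2):
Peg 0: [5, 2]
Peg 1: [6, 4, 1]
Peg 2: [3]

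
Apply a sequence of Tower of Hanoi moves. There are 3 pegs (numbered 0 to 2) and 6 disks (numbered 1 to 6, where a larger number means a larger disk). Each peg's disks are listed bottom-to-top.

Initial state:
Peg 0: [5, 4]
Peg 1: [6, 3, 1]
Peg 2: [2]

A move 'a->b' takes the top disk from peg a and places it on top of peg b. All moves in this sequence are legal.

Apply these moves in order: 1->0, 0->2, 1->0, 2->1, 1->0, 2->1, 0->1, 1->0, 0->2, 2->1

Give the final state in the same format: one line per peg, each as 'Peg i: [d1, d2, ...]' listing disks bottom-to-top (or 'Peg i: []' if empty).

Answer: Peg 0: [5, 4, 3]
Peg 1: [6, 2, 1]
Peg 2: []

Derivation:
After move 1 (1->0):
Peg 0: [5, 4, 1]
Peg 1: [6, 3]
Peg 2: [2]

After move 2 (0->2):
Peg 0: [5, 4]
Peg 1: [6, 3]
Peg 2: [2, 1]

After move 3 (1->0):
Peg 0: [5, 4, 3]
Peg 1: [6]
Peg 2: [2, 1]

After move 4 (2->1):
Peg 0: [5, 4, 3]
Peg 1: [6, 1]
Peg 2: [2]

After move 5 (1->0):
Peg 0: [5, 4, 3, 1]
Peg 1: [6]
Peg 2: [2]

After move 6 (2->1):
Peg 0: [5, 4, 3, 1]
Peg 1: [6, 2]
Peg 2: []

After move 7 (0->1):
Peg 0: [5, 4, 3]
Peg 1: [6, 2, 1]
Peg 2: []

After move 8 (1->0):
Peg 0: [5, 4, 3, 1]
Peg 1: [6, 2]
Peg 2: []

After move 9 (0->2):
Peg 0: [5, 4, 3]
Peg 1: [6, 2]
Peg 2: [1]

After move 10 (2->1):
Peg 0: [5, 4, 3]
Peg 1: [6, 2, 1]
Peg 2: []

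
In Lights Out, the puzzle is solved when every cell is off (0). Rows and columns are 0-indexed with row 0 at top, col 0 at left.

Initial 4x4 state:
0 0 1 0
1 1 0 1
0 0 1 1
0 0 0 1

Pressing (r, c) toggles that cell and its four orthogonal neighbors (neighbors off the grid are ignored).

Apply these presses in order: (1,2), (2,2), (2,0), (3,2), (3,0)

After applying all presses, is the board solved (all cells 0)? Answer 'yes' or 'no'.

After press 1 at (1,2):
0 0 0 0
1 0 1 0
0 0 0 1
0 0 0 1

After press 2 at (2,2):
0 0 0 0
1 0 0 0
0 1 1 0
0 0 1 1

After press 3 at (2,0):
0 0 0 0
0 0 0 0
1 0 1 0
1 0 1 1

After press 4 at (3,2):
0 0 0 0
0 0 0 0
1 0 0 0
1 1 0 0

After press 5 at (3,0):
0 0 0 0
0 0 0 0
0 0 0 0
0 0 0 0

Lights still on: 0

Answer: yes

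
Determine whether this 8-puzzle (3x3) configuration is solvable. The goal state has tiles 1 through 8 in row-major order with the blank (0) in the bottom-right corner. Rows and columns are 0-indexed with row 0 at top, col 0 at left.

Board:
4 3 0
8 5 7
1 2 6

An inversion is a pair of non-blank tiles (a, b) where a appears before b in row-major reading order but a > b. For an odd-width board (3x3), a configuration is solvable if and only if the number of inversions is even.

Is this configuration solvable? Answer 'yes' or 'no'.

Answer: no

Derivation:
Inversions (pairs i<j in row-major order where tile[i] > tile[j] > 0): 15
15 is odd, so the puzzle is not solvable.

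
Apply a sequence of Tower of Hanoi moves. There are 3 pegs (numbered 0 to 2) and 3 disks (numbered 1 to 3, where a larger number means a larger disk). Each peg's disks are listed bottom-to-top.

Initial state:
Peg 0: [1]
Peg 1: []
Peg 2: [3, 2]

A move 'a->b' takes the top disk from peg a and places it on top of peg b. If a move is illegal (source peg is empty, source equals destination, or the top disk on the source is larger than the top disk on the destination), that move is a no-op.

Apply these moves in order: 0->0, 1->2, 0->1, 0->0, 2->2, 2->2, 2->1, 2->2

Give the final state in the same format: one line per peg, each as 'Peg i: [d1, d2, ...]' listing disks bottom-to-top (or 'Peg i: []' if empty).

Answer: Peg 0: []
Peg 1: [1]
Peg 2: [3, 2]

Derivation:
After move 1 (0->0):
Peg 0: [1]
Peg 1: []
Peg 2: [3, 2]

After move 2 (1->2):
Peg 0: [1]
Peg 1: []
Peg 2: [3, 2]

After move 3 (0->1):
Peg 0: []
Peg 1: [1]
Peg 2: [3, 2]

After move 4 (0->0):
Peg 0: []
Peg 1: [1]
Peg 2: [3, 2]

After move 5 (2->2):
Peg 0: []
Peg 1: [1]
Peg 2: [3, 2]

After move 6 (2->2):
Peg 0: []
Peg 1: [1]
Peg 2: [3, 2]

After move 7 (2->1):
Peg 0: []
Peg 1: [1]
Peg 2: [3, 2]

After move 8 (2->2):
Peg 0: []
Peg 1: [1]
Peg 2: [3, 2]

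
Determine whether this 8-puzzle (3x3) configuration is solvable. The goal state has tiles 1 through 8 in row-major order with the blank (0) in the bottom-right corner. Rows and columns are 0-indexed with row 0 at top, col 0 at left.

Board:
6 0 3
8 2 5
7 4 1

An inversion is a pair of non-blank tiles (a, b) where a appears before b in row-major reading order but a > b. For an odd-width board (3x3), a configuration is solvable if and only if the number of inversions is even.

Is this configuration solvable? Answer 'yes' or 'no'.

Inversions (pairs i<j in row-major order where tile[i] > tile[j] > 0): 18
18 is even, so the puzzle is solvable.

Answer: yes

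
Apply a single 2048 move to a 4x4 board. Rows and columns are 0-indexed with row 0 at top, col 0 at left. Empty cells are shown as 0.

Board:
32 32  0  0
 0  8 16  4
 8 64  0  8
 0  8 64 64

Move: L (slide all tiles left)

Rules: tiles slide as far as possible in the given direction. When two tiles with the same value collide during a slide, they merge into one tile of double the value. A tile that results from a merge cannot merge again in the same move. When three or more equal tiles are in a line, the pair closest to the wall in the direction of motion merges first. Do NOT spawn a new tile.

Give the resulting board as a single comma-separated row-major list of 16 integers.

Answer: 64, 0, 0, 0, 8, 16, 4, 0, 8, 64, 8, 0, 8, 128, 0, 0

Derivation:
Slide left:
row 0: [32, 32, 0, 0] -> [64, 0, 0, 0]
row 1: [0, 8, 16, 4] -> [8, 16, 4, 0]
row 2: [8, 64, 0, 8] -> [8, 64, 8, 0]
row 3: [0, 8, 64, 64] -> [8, 128, 0, 0]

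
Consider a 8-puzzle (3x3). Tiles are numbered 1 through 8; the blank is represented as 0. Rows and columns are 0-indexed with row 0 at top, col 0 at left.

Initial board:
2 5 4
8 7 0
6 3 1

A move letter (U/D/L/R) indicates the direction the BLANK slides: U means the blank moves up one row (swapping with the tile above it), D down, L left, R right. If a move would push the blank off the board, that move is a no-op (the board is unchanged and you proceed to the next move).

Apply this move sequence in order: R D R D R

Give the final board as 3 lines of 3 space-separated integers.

Answer: 2 5 4
8 7 1
6 3 0

Derivation:
After move 1 (R):
2 5 4
8 7 0
6 3 1

After move 2 (D):
2 5 4
8 7 1
6 3 0

After move 3 (R):
2 5 4
8 7 1
6 3 0

After move 4 (D):
2 5 4
8 7 1
6 3 0

After move 5 (R):
2 5 4
8 7 1
6 3 0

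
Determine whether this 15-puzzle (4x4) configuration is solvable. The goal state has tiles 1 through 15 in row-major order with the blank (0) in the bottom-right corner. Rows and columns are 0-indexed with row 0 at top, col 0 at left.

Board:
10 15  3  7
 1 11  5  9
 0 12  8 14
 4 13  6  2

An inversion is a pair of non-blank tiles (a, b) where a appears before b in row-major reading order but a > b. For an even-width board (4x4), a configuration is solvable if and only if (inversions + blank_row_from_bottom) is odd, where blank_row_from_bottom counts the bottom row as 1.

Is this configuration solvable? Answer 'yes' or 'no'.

Inversions: 56
Blank is in row 2 (0-indexed from top), which is row 2 counting from the bottom (bottom = 1).
56 + 2 = 58, which is even, so the puzzle is not solvable.

Answer: no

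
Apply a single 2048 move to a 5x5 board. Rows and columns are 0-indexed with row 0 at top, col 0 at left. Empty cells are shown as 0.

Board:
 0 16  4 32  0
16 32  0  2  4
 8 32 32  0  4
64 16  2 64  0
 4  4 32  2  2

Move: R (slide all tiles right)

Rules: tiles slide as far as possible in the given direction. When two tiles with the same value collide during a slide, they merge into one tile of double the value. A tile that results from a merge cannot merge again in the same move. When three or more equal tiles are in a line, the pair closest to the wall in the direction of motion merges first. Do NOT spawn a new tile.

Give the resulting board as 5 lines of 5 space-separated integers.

Answer:  0  0 16  4 32
 0 16 32  2  4
 0  0  8 64  4
 0 64 16  2 64
 0  0  8 32  4

Derivation:
Slide right:
row 0: [0, 16, 4, 32, 0] -> [0, 0, 16, 4, 32]
row 1: [16, 32, 0, 2, 4] -> [0, 16, 32, 2, 4]
row 2: [8, 32, 32, 0, 4] -> [0, 0, 8, 64, 4]
row 3: [64, 16, 2, 64, 0] -> [0, 64, 16, 2, 64]
row 4: [4, 4, 32, 2, 2] -> [0, 0, 8, 32, 4]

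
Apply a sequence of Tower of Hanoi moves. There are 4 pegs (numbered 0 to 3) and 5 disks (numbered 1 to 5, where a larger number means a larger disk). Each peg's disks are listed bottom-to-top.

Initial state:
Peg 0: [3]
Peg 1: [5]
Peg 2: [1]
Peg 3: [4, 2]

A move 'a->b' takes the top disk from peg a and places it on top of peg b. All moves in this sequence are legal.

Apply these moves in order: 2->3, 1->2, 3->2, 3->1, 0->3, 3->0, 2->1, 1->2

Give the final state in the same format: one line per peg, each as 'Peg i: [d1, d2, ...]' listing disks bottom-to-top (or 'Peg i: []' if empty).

Answer: Peg 0: [3]
Peg 1: [2]
Peg 2: [5, 1]
Peg 3: [4]

Derivation:
After move 1 (2->3):
Peg 0: [3]
Peg 1: [5]
Peg 2: []
Peg 3: [4, 2, 1]

After move 2 (1->2):
Peg 0: [3]
Peg 1: []
Peg 2: [5]
Peg 3: [4, 2, 1]

After move 3 (3->2):
Peg 0: [3]
Peg 1: []
Peg 2: [5, 1]
Peg 3: [4, 2]

After move 4 (3->1):
Peg 0: [3]
Peg 1: [2]
Peg 2: [5, 1]
Peg 3: [4]

After move 5 (0->3):
Peg 0: []
Peg 1: [2]
Peg 2: [5, 1]
Peg 3: [4, 3]

After move 6 (3->0):
Peg 0: [3]
Peg 1: [2]
Peg 2: [5, 1]
Peg 3: [4]

After move 7 (2->1):
Peg 0: [3]
Peg 1: [2, 1]
Peg 2: [5]
Peg 3: [4]

After move 8 (1->2):
Peg 0: [3]
Peg 1: [2]
Peg 2: [5, 1]
Peg 3: [4]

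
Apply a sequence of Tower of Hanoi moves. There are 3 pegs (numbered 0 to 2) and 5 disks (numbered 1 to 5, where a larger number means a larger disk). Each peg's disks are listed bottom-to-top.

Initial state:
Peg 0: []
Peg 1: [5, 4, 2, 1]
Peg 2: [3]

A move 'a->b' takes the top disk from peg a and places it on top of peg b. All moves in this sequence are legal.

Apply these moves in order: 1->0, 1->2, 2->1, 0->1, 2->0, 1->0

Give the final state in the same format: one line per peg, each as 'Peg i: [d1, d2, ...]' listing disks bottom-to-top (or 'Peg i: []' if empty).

Answer: Peg 0: [3, 1]
Peg 1: [5, 4, 2]
Peg 2: []

Derivation:
After move 1 (1->0):
Peg 0: [1]
Peg 1: [5, 4, 2]
Peg 2: [3]

After move 2 (1->2):
Peg 0: [1]
Peg 1: [5, 4]
Peg 2: [3, 2]

After move 3 (2->1):
Peg 0: [1]
Peg 1: [5, 4, 2]
Peg 2: [3]

After move 4 (0->1):
Peg 0: []
Peg 1: [5, 4, 2, 1]
Peg 2: [3]

After move 5 (2->0):
Peg 0: [3]
Peg 1: [5, 4, 2, 1]
Peg 2: []

After move 6 (1->0):
Peg 0: [3, 1]
Peg 1: [5, 4, 2]
Peg 2: []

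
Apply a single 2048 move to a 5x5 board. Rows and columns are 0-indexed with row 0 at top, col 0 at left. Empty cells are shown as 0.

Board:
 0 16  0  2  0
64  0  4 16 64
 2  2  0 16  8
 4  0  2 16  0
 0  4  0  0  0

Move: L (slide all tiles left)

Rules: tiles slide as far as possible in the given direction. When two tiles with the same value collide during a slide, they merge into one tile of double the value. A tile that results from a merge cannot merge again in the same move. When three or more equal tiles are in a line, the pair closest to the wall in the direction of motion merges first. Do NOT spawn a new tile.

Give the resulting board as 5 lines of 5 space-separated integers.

Answer: 16  2  0  0  0
64  4 16 64  0
 4 16  8  0  0
 4  2 16  0  0
 4  0  0  0  0

Derivation:
Slide left:
row 0: [0, 16, 0, 2, 0] -> [16, 2, 0, 0, 0]
row 1: [64, 0, 4, 16, 64] -> [64, 4, 16, 64, 0]
row 2: [2, 2, 0, 16, 8] -> [4, 16, 8, 0, 0]
row 3: [4, 0, 2, 16, 0] -> [4, 2, 16, 0, 0]
row 4: [0, 4, 0, 0, 0] -> [4, 0, 0, 0, 0]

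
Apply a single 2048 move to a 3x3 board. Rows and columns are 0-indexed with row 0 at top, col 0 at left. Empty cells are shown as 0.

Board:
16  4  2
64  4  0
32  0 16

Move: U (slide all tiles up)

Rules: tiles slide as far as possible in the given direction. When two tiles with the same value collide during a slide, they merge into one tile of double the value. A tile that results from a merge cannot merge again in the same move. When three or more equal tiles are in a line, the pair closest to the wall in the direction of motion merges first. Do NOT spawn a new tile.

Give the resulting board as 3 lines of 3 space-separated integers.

Slide up:
col 0: [16, 64, 32] -> [16, 64, 32]
col 1: [4, 4, 0] -> [8, 0, 0]
col 2: [2, 0, 16] -> [2, 16, 0]

Answer: 16  8  2
64  0 16
32  0  0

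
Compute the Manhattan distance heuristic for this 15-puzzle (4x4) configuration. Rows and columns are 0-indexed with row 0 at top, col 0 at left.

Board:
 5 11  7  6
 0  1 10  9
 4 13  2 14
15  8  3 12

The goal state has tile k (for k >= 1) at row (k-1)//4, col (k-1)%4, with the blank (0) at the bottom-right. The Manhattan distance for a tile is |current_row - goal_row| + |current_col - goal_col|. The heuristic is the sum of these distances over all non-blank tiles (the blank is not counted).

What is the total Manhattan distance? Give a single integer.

Tile 5: (0,0)->(1,0) = 1
Tile 11: (0,1)->(2,2) = 3
Tile 7: (0,2)->(1,2) = 1
Tile 6: (0,3)->(1,1) = 3
Tile 1: (1,1)->(0,0) = 2
Tile 10: (1,2)->(2,1) = 2
Tile 9: (1,3)->(2,0) = 4
Tile 4: (2,0)->(0,3) = 5
Tile 13: (2,1)->(3,0) = 2
Tile 2: (2,2)->(0,1) = 3
Tile 14: (2,3)->(3,1) = 3
Tile 15: (3,0)->(3,2) = 2
Tile 8: (3,1)->(1,3) = 4
Tile 3: (3,2)->(0,2) = 3
Tile 12: (3,3)->(2,3) = 1
Sum: 1 + 3 + 1 + 3 + 2 + 2 + 4 + 5 + 2 + 3 + 3 + 2 + 4 + 3 + 1 = 39

Answer: 39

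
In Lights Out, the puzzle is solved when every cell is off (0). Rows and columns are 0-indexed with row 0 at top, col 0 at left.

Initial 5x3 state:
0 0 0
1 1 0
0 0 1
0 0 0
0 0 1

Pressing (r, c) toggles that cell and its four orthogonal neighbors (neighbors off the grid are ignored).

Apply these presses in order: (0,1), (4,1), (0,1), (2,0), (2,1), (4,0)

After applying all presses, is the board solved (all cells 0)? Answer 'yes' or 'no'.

Answer: yes

Derivation:
After press 1 at (0,1):
1 1 1
1 0 0
0 0 1
0 0 0
0 0 1

After press 2 at (4,1):
1 1 1
1 0 0
0 0 1
0 1 0
1 1 0

After press 3 at (0,1):
0 0 0
1 1 0
0 0 1
0 1 0
1 1 0

After press 4 at (2,0):
0 0 0
0 1 0
1 1 1
1 1 0
1 1 0

After press 5 at (2,1):
0 0 0
0 0 0
0 0 0
1 0 0
1 1 0

After press 6 at (4,0):
0 0 0
0 0 0
0 0 0
0 0 0
0 0 0

Lights still on: 0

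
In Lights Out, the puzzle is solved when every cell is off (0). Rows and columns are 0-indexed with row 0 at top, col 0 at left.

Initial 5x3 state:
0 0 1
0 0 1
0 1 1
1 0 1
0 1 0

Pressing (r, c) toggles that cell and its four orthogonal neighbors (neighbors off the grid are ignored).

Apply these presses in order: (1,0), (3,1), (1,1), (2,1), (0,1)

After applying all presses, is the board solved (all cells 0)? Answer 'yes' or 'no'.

Answer: yes

Derivation:
After press 1 at (1,0):
1 0 1
1 1 1
1 1 1
1 0 1
0 1 0

After press 2 at (3,1):
1 0 1
1 1 1
1 0 1
0 1 0
0 0 0

After press 3 at (1,1):
1 1 1
0 0 0
1 1 1
0 1 0
0 0 0

After press 4 at (2,1):
1 1 1
0 1 0
0 0 0
0 0 0
0 0 0

After press 5 at (0,1):
0 0 0
0 0 0
0 0 0
0 0 0
0 0 0

Lights still on: 0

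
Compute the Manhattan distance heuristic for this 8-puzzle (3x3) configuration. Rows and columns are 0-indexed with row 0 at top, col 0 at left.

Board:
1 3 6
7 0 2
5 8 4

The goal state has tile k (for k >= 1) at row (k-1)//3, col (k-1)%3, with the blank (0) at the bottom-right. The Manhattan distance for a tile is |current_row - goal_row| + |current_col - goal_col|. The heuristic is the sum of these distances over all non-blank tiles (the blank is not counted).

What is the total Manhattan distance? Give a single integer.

Tile 1: (0,0)->(0,0) = 0
Tile 3: (0,1)->(0,2) = 1
Tile 6: (0,2)->(1,2) = 1
Tile 7: (1,0)->(2,0) = 1
Tile 2: (1,2)->(0,1) = 2
Tile 5: (2,0)->(1,1) = 2
Tile 8: (2,1)->(2,1) = 0
Tile 4: (2,2)->(1,0) = 3
Sum: 0 + 1 + 1 + 1 + 2 + 2 + 0 + 3 = 10

Answer: 10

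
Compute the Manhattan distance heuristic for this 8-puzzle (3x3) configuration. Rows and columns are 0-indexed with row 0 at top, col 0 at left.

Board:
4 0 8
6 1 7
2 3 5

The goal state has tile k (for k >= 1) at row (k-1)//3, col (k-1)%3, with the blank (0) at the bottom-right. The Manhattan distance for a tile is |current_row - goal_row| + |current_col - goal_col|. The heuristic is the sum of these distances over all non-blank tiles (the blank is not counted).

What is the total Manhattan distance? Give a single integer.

Answer: 19

Derivation:
Tile 4: at (0,0), goal (1,0), distance |0-1|+|0-0| = 1
Tile 8: at (0,2), goal (2,1), distance |0-2|+|2-1| = 3
Tile 6: at (1,0), goal (1,2), distance |1-1|+|0-2| = 2
Tile 1: at (1,1), goal (0,0), distance |1-0|+|1-0| = 2
Tile 7: at (1,2), goal (2,0), distance |1-2|+|2-0| = 3
Tile 2: at (2,0), goal (0,1), distance |2-0|+|0-1| = 3
Tile 3: at (2,1), goal (0,2), distance |2-0|+|1-2| = 3
Tile 5: at (2,2), goal (1,1), distance |2-1|+|2-1| = 2
Sum: 1 + 3 + 2 + 2 + 3 + 3 + 3 + 2 = 19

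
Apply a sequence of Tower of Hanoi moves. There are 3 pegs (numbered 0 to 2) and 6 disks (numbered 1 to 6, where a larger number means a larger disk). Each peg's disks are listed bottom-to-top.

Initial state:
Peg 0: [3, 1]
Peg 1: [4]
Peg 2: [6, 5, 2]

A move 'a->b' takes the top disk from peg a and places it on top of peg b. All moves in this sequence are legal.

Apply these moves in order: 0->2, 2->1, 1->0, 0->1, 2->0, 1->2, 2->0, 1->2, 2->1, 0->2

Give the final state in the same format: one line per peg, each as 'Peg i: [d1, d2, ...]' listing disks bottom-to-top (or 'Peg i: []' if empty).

After move 1 (0->2):
Peg 0: [3]
Peg 1: [4]
Peg 2: [6, 5, 2, 1]

After move 2 (2->1):
Peg 0: [3]
Peg 1: [4, 1]
Peg 2: [6, 5, 2]

After move 3 (1->0):
Peg 0: [3, 1]
Peg 1: [4]
Peg 2: [6, 5, 2]

After move 4 (0->1):
Peg 0: [3]
Peg 1: [4, 1]
Peg 2: [6, 5, 2]

After move 5 (2->0):
Peg 0: [3, 2]
Peg 1: [4, 1]
Peg 2: [6, 5]

After move 6 (1->2):
Peg 0: [3, 2]
Peg 1: [4]
Peg 2: [6, 5, 1]

After move 7 (2->0):
Peg 0: [3, 2, 1]
Peg 1: [4]
Peg 2: [6, 5]

After move 8 (1->2):
Peg 0: [3, 2, 1]
Peg 1: []
Peg 2: [6, 5, 4]

After move 9 (2->1):
Peg 0: [3, 2, 1]
Peg 1: [4]
Peg 2: [6, 5]

After move 10 (0->2):
Peg 0: [3, 2]
Peg 1: [4]
Peg 2: [6, 5, 1]

Answer: Peg 0: [3, 2]
Peg 1: [4]
Peg 2: [6, 5, 1]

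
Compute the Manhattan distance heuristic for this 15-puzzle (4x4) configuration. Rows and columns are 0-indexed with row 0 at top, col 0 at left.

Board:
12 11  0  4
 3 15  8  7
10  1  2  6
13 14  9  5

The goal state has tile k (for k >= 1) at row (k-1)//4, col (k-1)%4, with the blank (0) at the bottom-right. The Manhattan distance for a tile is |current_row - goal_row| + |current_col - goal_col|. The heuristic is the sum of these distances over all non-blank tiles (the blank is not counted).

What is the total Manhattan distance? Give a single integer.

Tile 12: at (0,0), goal (2,3), distance |0-2|+|0-3| = 5
Tile 11: at (0,1), goal (2,2), distance |0-2|+|1-2| = 3
Tile 4: at (0,3), goal (0,3), distance |0-0|+|3-3| = 0
Tile 3: at (1,0), goal (0,2), distance |1-0|+|0-2| = 3
Tile 15: at (1,1), goal (3,2), distance |1-3|+|1-2| = 3
Tile 8: at (1,2), goal (1,3), distance |1-1|+|2-3| = 1
Tile 7: at (1,3), goal (1,2), distance |1-1|+|3-2| = 1
Tile 10: at (2,0), goal (2,1), distance |2-2|+|0-1| = 1
Tile 1: at (2,1), goal (0,0), distance |2-0|+|1-0| = 3
Tile 2: at (2,2), goal (0,1), distance |2-0|+|2-1| = 3
Tile 6: at (2,3), goal (1,1), distance |2-1|+|3-1| = 3
Tile 13: at (3,0), goal (3,0), distance |3-3|+|0-0| = 0
Tile 14: at (3,1), goal (3,1), distance |3-3|+|1-1| = 0
Tile 9: at (3,2), goal (2,0), distance |3-2|+|2-0| = 3
Tile 5: at (3,3), goal (1,0), distance |3-1|+|3-0| = 5
Sum: 5 + 3 + 0 + 3 + 3 + 1 + 1 + 1 + 3 + 3 + 3 + 0 + 0 + 3 + 5 = 34

Answer: 34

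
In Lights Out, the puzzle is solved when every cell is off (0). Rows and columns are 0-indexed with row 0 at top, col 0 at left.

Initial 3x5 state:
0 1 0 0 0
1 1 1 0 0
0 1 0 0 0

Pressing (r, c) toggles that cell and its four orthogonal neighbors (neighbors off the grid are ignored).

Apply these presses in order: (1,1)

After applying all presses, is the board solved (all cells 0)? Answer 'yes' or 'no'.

Answer: yes

Derivation:
After press 1 at (1,1):
0 0 0 0 0
0 0 0 0 0
0 0 0 0 0

Lights still on: 0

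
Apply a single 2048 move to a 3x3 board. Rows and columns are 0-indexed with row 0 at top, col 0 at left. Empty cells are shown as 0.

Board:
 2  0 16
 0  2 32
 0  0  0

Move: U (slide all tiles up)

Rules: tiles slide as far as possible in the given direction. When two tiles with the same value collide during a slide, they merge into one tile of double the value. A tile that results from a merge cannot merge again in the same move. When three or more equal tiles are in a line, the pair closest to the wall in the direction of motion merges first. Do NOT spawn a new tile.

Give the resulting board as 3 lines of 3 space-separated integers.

Answer:  2  2 16
 0  0 32
 0  0  0

Derivation:
Slide up:
col 0: [2, 0, 0] -> [2, 0, 0]
col 1: [0, 2, 0] -> [2, 0, 0]
col 2: [16, 32, 0] -> [16, 32, 0]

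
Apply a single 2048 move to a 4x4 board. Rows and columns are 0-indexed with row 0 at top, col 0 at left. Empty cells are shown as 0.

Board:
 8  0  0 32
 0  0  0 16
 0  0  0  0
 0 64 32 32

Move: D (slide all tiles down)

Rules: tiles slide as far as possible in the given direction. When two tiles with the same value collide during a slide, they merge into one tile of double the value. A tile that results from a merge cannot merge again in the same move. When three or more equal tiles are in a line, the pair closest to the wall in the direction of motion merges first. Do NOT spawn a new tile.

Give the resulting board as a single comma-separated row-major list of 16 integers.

Answer: 0, 0, 0, 0, 0, 0, 0, 32, 0, 0, 0, 16, 8, 64, 32, 32

Derivation:
Slide down:
col 0: [8, 0, 0, 0] -> [0, 0, 0, 8]
col 1: [0, 0, 0, 64] -> [0, 0, 0, 64]
col 2: [0, 0, 0, 32] -> [0, 0, 0, 32]
col 3: [32, 16, 0, 32] -> [0, 32, 16, 32]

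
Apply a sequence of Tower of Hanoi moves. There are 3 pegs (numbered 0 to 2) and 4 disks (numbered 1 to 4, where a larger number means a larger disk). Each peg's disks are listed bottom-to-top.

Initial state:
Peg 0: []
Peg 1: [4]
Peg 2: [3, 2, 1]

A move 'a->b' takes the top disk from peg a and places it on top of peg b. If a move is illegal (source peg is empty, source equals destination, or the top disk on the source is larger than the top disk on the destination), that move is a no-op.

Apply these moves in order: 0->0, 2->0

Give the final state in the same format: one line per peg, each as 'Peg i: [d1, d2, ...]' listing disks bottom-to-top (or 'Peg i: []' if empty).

Answer: Peg 0: [1]
Peg 1: [4]
Peg 2: [3, 2]

Derivation:
After move 1 (0->0):
Peg 0: []
Peg 1: [4]
Peg 2: [3, 2, 1]

After move 2 (2->0):
Peg 0: [1]
Peg 1: [4]
Peg 2: [3, 2]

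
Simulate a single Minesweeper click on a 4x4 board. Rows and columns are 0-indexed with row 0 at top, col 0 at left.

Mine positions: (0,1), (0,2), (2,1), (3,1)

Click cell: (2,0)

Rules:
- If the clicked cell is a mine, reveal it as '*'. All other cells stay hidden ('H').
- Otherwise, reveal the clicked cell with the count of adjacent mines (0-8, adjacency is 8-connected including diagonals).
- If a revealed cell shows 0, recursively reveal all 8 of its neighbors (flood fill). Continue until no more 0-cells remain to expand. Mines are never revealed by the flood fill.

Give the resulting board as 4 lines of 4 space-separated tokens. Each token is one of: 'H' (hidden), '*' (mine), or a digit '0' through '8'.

H H H H
H H H H
2 H H H
H H H H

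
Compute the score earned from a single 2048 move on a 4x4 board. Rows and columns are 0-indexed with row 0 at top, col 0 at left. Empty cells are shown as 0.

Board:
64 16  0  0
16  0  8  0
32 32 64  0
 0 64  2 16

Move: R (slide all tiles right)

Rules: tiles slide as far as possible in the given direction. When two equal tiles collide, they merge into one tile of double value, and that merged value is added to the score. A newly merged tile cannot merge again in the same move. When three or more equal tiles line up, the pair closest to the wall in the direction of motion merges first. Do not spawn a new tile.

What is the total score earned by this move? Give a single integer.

Answer: 64

Derivation:
Slide right:
row 0: [64, 16, 0, 0] -> [0, 0, 64, 16]  score +0 (running 0)
row 1: [16, 0, 8, 0] -> [0, 0, 16, 8]  score +0 (running 0)
row 2: [32, 32, 64, 0] -> [0, 0, 64, 64]  score +64 (running 64)
row 3: [0, 64, 2, 16] -> [0, 64, 2, 16]  score +0 (running 64)
Board after move:
 0  0 64 16
 0  0 16  8
 0  0 64 64
 0 64  2 16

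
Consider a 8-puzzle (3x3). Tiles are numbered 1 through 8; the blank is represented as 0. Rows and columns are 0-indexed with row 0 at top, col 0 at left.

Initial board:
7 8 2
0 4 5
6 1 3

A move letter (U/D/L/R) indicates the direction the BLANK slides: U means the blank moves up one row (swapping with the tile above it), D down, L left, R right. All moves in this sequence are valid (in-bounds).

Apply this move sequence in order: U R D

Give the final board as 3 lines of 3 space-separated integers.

After move 1 (U):
0 8 2
7 4 5
6 1 3

After move 2 (R):
8 0 2
7 4 5
6 1 3

After move 3 (D):
8 4 2
7 0 5
6 1 3

Answer: 8 4 2
7 0 5
6 1 3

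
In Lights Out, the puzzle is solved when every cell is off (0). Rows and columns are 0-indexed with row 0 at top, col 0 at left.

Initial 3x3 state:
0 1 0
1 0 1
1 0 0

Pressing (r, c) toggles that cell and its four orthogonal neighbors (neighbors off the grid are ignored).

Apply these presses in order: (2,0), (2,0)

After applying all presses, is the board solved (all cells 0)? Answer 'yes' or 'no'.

Answer: no

Derivation:
After press 1 at (2,0):
0 1 0
0 0 1
0 1 0

After press 2 at (2,0):
0 1 0
1 0 1
1 0 0

Lights still on: 4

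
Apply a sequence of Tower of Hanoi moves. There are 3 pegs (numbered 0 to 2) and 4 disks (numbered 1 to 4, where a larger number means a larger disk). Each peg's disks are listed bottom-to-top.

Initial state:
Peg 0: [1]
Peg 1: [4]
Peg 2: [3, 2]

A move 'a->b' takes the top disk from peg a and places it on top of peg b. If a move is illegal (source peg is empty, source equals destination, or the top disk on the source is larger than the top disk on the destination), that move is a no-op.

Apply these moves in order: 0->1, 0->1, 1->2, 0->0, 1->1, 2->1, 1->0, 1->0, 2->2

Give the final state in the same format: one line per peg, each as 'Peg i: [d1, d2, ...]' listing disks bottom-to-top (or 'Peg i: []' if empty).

After move 1 (0->1):
Peg 0: []
Peg 1: [4, 1]
Peg 2: [3, 2]

After move 2 (0->1):
Peg 0: []
Peg 1: [4, 1]
Peg 2: [3, 2]

After move 3 (1->2):
Peg 0: []
Peg 1: [4]
Peg 2: [3, 2, 1]

After move 4 (0->0):
Peg 0: []
Peg 1: [4]
Peg 2: [3, 2, 1]

After move 5 (1->1):
Peg 0: []
Peg 1: [4]
Peg 2: [3, 2, 1]

After move 6 (2->1):
Peg 0: []
Peg 1: [4, 1]
Peg 2: [3, 2]

After move 7 (1->0):
Peg 0: [1]
Peg 1: [4]
Peg 2: [3, 2]

After move 8 (1->0):
Peg 0: [1]
Peg 1: [4]
Peg 2: [3, 2]

After move 9 (2->2):
Peg 0: [1]
Peg 1: [4]
Peg 2: [3, 2]

Answer: Peg 0: [1]
Peg 1: [4]
Peg 2: [3, 2]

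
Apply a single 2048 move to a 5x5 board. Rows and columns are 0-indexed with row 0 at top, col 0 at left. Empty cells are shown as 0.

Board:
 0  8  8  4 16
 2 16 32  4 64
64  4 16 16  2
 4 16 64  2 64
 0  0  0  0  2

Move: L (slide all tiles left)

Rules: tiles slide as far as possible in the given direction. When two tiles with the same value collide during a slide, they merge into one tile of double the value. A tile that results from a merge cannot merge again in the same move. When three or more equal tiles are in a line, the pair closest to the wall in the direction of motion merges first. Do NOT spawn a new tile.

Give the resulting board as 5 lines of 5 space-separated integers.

Answer: 16  4 16  0  0
 2 16 32  4 64
64  4 32  2  0
 4 16 64  2 64
 2  0  0  0  0

Derivation:
Slide left:
row 0: [0, 8, 8, 4, 16] -> [16, 4, 16, 0, 0]
row 1: [2, 16, 32, 4, 64] -> [2, 16, 32, 4, 64]
row 2: [64, 4, 16, 16, 2] -> [64, 4, 32, 2, 0]
row 3: [4, 16, 64, 2, 64] -> [4, 16, 64, 2, 64]
row 4: [0, 0, 0, 0, 2] -> [2, 0, 0, 0, 0]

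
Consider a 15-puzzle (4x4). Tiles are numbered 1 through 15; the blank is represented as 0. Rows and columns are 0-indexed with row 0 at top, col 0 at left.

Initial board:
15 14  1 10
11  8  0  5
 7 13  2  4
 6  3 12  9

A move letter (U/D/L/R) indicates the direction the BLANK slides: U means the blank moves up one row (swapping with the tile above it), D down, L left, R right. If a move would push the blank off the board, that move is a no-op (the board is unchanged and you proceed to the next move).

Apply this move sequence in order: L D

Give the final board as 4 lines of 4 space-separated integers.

Answer: 15 14  1 10
11 13  8  5
 7  0  2  4
 6  3 12  9

Derivation:
After move 1 (L):
15 14  1 10
11  0  8  5
 7 13  2  4
 6  3 12  9

After move 2 (D):
15 14  1 10
11 13  8  5
 7  0  2  4
 6  3 12  9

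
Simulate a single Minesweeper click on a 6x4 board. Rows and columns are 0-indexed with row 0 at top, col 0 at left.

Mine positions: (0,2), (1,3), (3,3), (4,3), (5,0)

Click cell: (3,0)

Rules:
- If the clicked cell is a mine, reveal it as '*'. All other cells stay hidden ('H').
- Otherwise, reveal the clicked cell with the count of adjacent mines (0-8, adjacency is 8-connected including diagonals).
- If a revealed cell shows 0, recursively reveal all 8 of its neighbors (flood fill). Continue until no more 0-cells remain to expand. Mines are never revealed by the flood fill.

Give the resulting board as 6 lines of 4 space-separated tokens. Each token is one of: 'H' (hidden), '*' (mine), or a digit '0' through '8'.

0 1 H H
0 1 2 H
0 0 2 H
0 0 2 H
1 1 2 H
H H H H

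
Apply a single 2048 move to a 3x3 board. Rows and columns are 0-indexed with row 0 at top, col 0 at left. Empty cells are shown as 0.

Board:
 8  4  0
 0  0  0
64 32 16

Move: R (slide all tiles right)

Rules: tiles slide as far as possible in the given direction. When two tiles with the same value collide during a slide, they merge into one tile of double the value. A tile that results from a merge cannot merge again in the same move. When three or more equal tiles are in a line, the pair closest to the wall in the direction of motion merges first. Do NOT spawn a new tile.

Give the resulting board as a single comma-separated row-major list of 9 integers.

Answer: 0, 8, 4, 0, 0, 0, 64, 32, 16

Derivation:
Slide right:
row 0: [8, 4, 0] -> [0, 8, 4]
row 1: [0, 0, 0] -> [0, 0, 0]
row 2: [64, 32, 16] -> [64, 32, 16]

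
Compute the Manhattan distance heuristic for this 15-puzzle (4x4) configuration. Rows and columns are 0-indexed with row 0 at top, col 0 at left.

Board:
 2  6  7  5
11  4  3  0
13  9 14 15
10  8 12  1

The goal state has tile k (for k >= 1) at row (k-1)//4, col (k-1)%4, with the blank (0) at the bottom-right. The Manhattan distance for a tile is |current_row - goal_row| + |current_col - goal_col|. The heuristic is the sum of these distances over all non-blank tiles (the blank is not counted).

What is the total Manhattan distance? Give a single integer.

Tile 2: at (0,0), goal (0,1), distance |0-0|+|0-1| = 1
Tile 6: at (0,1), goal (1,1), distance |0-1|+|1-1| = 1
Tile 7: at (0,2), goal (1,2), distance |0-1|+|2-2| = 1
Tile 5: at (0,3), goal (1,0), distance |0-1|+|3-0| = 4
Tile 11: at (1,0), goal (2,2), distance |1-2|+|0-2| = 3
Tile 4: at (1,1), goal (0,3), distance |1-0|+|1-3| = 3
Tile 3: at (1,2), goal (0,2), distance |1-0|+|2-2| = 1
Tile 13: at (2,0), goal (3,0), distance |2-3|+|0-0| = 1
Tile 9: at (2,1), goal (2,0), distance |2-2|+|1-0| = 1
Tile 14: at (2,2), goal (3,1), distance |2-3|+|2-1| = 2
Tile 15: at (2,3), goal (3,2), distance |2-3|+|3-2| = 2
Tile 10: at (3,0), goal (2,1), distance |3-2|+|0-1| = 2
Tile 8: at (3,1), goal (1,3), distance |3-1|+|1-3| = 4
Tile 12: at (3,2), goal (2,3), distance |3-2|+|2-3| = 2
Tile 1: at (3,3), goal (0,0), distance |3-0|+|3-0| = 6
Sum: 1 + 1 + 1 + 4 + 3 + 3 + 1 + 1 + 1 + 2 + 2 + 2 + 4 + 2 + 6 = 34

Answer: 34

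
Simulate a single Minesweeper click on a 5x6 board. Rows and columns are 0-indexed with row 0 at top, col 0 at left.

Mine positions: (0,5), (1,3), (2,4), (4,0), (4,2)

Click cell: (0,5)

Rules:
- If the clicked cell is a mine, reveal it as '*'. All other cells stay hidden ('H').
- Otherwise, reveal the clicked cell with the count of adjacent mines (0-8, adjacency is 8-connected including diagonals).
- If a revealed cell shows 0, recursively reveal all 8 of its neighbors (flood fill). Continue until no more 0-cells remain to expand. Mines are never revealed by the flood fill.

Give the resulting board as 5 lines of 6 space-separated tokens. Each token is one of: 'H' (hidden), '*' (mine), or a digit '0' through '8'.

H H H H H *
H H H H H H
H H H H H H
H H H H H H
H H H H H H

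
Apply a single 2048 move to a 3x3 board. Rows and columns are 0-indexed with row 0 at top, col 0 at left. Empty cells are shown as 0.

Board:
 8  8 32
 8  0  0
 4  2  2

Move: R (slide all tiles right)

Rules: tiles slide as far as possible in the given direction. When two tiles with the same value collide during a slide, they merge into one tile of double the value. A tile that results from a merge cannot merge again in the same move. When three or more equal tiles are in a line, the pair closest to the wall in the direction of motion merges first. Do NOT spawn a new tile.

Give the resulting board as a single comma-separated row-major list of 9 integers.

Slide right:
row 0: [8, 8, 32] -> [0, 16, 32]
row 1: [8, 0, 0] -> [0, 0, 8]
row 2: [4, 2, 2] -> [0, 4, 4]

Answer: 0, 16, 32, 0, 0, 8, 0, 4, 4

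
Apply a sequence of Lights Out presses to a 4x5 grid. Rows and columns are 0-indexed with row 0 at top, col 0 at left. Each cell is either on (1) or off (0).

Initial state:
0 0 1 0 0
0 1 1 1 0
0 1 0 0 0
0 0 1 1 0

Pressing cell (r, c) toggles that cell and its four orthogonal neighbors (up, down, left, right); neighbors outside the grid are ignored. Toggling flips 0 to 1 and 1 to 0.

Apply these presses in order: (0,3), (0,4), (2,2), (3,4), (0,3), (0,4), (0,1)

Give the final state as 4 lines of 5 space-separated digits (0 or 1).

After press 1 at (0,3):
0 0 0 1 1
0 1 1 0 0
0 1 0 0 0
0 0 1 1 0

After press 2 at (0,4):
0 0 0 0 0
0 1 1 0 1
0 1 0 0 0
0 0 1 1 0

After press 3 at (2,2):
0 0 0 0 0
0 1 0 0 1
0 0 1 1 0
0 0 0 1 0

After press 4 at (3,4):
0 0 0 0 0
0 1 0 0 1
0 0 1 1 1
0 0 0 0 1

After press 5 at (0,3):
0 0 1 1 1
0 1 0 1 1
0 0 1 1 1
0 0 0 0 1

After press 6 at (0,4):
0 0 1 0 0
0 1 0 1 0
0 0 1 1 1
0 0 0 0 1

After press 7 at (0,1):
1 1 0 0 0
0 0 0 1 0
0 0 1 1 1
0 0 0 0 1

Answer: 1 1 0 0 0
0 0 0 1 0
0 0 1 1 1
0 0 0 0 1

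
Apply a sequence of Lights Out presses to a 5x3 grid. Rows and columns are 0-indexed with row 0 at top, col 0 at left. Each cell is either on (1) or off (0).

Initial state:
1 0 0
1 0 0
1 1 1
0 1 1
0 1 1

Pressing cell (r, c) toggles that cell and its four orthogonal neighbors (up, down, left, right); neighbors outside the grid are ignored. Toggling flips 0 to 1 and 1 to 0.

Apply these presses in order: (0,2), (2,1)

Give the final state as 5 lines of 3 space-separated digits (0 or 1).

Answer: 1 1 1
1 1 1
0 0 0
0 0 1
0 1 1

Derivation:
After press 1 at (0,2):
1 1 1
1 0 1
1 1 1
0 1 1
0 1 1

After press 2 at (2,1):
1 1 1
1 1 1
0 0 0
0 0 1
0 1 1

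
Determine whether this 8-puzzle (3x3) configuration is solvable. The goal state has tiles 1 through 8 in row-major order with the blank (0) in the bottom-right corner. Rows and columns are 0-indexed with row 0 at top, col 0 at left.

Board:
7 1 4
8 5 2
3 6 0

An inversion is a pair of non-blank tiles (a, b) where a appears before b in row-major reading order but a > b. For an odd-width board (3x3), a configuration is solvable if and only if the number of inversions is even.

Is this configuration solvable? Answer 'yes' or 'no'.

Answer: yes

Derivation:
Inversions (pairs i<j in row-major order where tile[i] > tile[j] > 0): 14
14 is even, so the puzzle is solvable.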